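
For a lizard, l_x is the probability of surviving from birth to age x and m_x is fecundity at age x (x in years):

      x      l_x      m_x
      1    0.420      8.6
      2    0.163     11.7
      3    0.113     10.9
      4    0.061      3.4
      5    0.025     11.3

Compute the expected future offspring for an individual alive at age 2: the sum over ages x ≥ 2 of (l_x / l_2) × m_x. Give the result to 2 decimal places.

l_2 = 0.163. Conditional survival from age 2 to x is l_x / l_2.
  x=2: (0.163/0.163) × 11.7 = 11.7000
  x=3: (0.113/0.163) × 10.9 = 7.5564
  x=4: (0.061/0.163) × 3.4 = 1.2724
  x=5: (0.025/0.163) × 11.3 = 1.7331
Sum = 11.7000 + 7.5564 + 1.2724 + 1.7331 = 22.2620

22.26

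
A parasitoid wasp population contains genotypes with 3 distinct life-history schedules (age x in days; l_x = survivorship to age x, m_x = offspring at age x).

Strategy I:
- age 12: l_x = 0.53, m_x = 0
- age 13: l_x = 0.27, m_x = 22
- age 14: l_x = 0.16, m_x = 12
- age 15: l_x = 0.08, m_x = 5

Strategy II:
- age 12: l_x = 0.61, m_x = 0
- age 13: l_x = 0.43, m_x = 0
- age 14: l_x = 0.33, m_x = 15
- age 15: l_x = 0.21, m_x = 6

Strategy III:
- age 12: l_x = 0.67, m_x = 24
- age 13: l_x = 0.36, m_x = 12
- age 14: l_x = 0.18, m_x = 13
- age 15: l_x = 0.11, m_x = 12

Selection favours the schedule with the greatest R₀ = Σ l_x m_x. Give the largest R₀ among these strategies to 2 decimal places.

24.06

Strategy I: R₀ = 0.53×0 + 0.27×22 + 0.16×12 + 0.08×5 = 8.2600
Strategy II: R₀ = 0.61×0 + 0.43×0 + 0.33×15 + 0.21×6 = 6.2100
Strategy III: R₀ = 0.67×24 + 0.36×12 + 0.18×13 + 0.11×12 = 24.0600
Highest R₀: strategy III with 24.0600.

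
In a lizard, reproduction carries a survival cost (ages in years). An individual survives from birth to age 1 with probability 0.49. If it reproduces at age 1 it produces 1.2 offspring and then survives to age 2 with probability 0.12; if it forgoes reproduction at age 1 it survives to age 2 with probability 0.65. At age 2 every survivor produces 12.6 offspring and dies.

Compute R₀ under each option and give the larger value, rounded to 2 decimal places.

breed at age 1: R₀ = 0.49 × (1.2 + 0.12 × 12.6) = 0.49 × 2.7120 = 1.3289
delay to age 2: R₀ = 0.49 × (0.65 × 12.6) = 0.49 × 8.1900 = 4.0131
Higher: delay to age 2 (4.0131).

4.01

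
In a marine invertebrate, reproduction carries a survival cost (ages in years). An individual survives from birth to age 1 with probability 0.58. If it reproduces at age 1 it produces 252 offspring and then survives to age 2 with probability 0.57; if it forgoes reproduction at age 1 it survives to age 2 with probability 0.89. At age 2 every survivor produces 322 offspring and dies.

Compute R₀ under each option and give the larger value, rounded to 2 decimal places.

breed at age 1: R₀ = 0.58 × (252 + 0.57 × 322) = 0.58 × 435.5400 = 252.6132
delay to age 2: R₀ = 0.58 × (0.89 × 322) = 0.58 × 286.5800 = 166.2164
Higher: breed at age 1 (252.6132).

252.61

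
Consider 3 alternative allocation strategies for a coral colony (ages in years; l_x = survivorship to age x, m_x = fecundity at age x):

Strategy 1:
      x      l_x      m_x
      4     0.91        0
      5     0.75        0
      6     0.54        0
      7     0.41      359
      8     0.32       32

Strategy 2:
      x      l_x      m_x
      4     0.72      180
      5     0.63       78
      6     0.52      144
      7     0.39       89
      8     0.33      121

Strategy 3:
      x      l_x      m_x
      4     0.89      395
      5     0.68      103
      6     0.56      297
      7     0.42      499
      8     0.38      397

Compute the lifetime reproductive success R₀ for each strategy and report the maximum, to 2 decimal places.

948.35

Strategy 1: R₀ = 0.91×0 + 0.75×0 + 0.54×0 + 0.41×359 + 0.32×32 = 157.4300
Strategy 2: R₀ = 0.72×180 + 0.63×78 + 0.52×144 + 0.39×89 + 0.33×121 = 328.2600
Strategy 3: R₀ = 0.89×395 + 0.68×103 + 0.56×297 + 0.42×499 + 0.38×397 = 948.3500
Highest R₀: strategy 3 with 948.3500.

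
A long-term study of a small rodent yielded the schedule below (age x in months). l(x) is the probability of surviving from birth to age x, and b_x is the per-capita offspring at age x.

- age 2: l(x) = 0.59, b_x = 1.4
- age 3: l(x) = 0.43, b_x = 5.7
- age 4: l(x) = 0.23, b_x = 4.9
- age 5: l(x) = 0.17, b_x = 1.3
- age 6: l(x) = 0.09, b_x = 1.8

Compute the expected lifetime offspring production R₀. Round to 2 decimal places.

R₀ = Σ l(x) b_x:
  age 2: 0.59 × 1.4 = 0.8260
  age 3: 0.43 × 5.7 = 2.4510
  age 4: 0.23 × 4.9 = 1.1270
  age 5: 0.17 × 1.3 = 0.2210
  age 6: 0.09 × 1.8 = 0.1620
R₀ = 0.8260 + 2.4510 + 1.1270 + 0.2210 + 0.1620 = 4.7870

4.79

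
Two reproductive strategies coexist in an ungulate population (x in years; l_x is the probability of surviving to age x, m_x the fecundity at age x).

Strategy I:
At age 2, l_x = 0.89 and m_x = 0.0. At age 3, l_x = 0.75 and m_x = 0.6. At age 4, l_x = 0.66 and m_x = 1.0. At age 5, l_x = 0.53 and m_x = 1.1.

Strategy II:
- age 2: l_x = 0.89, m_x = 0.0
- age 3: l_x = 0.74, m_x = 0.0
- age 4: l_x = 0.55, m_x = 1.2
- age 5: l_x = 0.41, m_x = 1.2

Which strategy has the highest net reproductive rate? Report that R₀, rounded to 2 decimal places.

Strategy I: R₀ = 0.89×0.0 + 0.75×0.6 + 0.66×1.0 + 0.53×1.1 = 1.6930
Strategy II: R₀ = 0.89×0.0 + 0.74×0.0 + 0.55×1.2 + 0.41×1.2 = 1.1520
Highest R₀: strategy I with 1.6930.

1.69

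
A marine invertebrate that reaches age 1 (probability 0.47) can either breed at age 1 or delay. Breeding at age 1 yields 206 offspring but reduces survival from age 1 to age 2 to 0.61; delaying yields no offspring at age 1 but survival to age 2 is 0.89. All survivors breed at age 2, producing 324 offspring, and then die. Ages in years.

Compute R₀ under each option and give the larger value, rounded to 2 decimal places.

breed at age 1: R₀ = 0.47 × (206 + 0.61 × 324) = 0.47 × 403.6400 = 189.7108
delay to age 2: R₀ = 0.47 × (0.89 × 324) = 0.47 × 288.3600 = 135.5292
Higher: breed at age 1 (189.7108).

189.71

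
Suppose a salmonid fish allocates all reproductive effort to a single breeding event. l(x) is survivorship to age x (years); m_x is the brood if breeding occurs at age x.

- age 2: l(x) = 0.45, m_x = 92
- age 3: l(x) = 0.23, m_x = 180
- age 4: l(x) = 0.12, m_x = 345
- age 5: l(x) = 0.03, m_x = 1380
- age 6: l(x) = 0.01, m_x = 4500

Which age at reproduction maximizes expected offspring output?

6

Expected offspring if breeding at age x = l(x) × m_x:
  age 2: 0.45 × 92 = 41.400
  age 3: 0.23 × 180 = 41.400
  age 4: 0.12 × 345 = 41.400
  age 5: 0.03 × 1380 = 41.400
  age 6: 0.01 × 4500 = 45.000
Maximum at age 6 (45.000).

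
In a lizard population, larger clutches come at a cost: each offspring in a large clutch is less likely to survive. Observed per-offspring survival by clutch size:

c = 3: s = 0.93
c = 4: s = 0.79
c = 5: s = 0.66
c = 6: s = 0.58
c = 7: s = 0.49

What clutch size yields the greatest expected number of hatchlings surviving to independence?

6

Expected hatchlings surviving to independence = c × s(c):
  c=3: 3 × 0.93 = 2.790
  c=4: 4 × 0.79 = 3.160
  c=5: 5 × 0.66 = 3.300
  c=6: 6 × 0.58 = 3.480
  c=7: 7 × 0.49 = 3.430
Maximum at c = 6 (3.480 hatchlings surviving to independence).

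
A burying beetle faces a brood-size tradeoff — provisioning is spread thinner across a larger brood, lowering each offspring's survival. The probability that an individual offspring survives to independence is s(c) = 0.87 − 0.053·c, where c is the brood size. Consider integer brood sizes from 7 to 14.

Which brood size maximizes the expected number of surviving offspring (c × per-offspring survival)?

Expected surviving offspring = c × s(c):
  c=7: 7 × 0.499 = 3.493
  c=8: 8 × 0.446 = 3.568
  c=9: 9 × 0.393 = 3.537
  c=10: 10 × 0.340 = 3.400
  c=11: 11 × 0.287 = 3.157
  c=12: 12 × 0.234 = 2.808
  c=13: 13 × 0.181 = 2.353
  c=14: 14 × 0.128 = 1.792
Maximum at c = 8 (3.568 surviving offspring).

8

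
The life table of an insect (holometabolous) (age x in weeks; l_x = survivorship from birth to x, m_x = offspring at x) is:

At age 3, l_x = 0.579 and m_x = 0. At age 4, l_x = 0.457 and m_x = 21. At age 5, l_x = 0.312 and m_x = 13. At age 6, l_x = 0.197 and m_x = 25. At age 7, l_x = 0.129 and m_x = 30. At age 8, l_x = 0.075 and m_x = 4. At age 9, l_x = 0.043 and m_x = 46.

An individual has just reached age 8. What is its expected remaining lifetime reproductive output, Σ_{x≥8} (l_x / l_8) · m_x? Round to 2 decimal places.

30.37

l_8 = 0.075. Conditional survival from age 8 to x is l_x / l_8.
  x=8: (0.075/0.075) × 4 = 4.0000
  x=9: (0.043/0.075) × 46 = 26.3733
Sum = 4.0000 + 26.3733 = 30.3733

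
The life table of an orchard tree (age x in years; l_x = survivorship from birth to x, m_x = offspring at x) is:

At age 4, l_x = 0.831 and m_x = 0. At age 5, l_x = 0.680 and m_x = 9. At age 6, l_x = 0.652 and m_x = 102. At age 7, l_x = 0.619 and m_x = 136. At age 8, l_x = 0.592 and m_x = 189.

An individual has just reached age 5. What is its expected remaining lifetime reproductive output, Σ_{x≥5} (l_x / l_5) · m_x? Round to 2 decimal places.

395.14

l_5 = 0.680. Conditional survival from age 5 to x is l_x / l_5.
  x=5: (0.680/0.680) × 9 = 9.0000
  x=6: (0.652/0.680) × 102 = 97.8000
  x=7: (0.619/0.680) × 136 = 123.8000
  x=8: (0.592/0.680) × 189 = 164.5412
Sum = 9.0000 + 97.8000 + 123.8000 + 164.5412 = 395.1412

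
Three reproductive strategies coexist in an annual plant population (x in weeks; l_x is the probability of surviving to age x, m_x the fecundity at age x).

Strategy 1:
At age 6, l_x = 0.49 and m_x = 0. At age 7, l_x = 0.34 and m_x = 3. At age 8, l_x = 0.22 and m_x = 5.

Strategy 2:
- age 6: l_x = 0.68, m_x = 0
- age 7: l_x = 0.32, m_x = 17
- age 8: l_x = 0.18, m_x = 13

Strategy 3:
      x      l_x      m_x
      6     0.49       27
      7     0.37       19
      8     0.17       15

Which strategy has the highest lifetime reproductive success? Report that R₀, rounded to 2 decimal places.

22.81

Strategy 1: R₀ = 0.49×0 + 0.34×3 + 0.22×5 = 2.1200
Strategy 2: R₀ = 0.68×0 + 0.32×17 + 0.18×13 = 7.7800
Strategy 3: R₀ = 0.49×27 + 0.37×19 + 0.17×15 = 22.8100
Highest R₀: strategy 3 with 22.8100.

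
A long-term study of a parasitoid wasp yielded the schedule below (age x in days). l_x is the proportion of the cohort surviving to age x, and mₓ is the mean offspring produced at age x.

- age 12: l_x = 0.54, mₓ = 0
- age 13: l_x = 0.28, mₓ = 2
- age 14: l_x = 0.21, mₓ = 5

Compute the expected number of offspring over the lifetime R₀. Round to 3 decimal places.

R₀ = Σ l_x mₓ:
  age 12: 0.54 × 0 = 0.0000
  age 13: 0.28 × 2 = 0.5600
  age 14: 0.21 × 5 = 1.0500
R₀ = 0.0000 + 0.5600 + 1.0500 = 1.6100

1.610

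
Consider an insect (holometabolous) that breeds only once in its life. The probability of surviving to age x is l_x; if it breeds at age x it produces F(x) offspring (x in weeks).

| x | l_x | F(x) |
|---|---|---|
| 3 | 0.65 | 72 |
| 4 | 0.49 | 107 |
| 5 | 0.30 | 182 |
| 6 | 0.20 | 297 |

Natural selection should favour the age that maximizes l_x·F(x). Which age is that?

6

Expected offspring if breeding at age x = l_x × F(x):
  age 3: 0.65 × 72 = 46.800
  age 4: 0.49 × 107 = 52.430
  age 5: 0.30 × 182 = 54.600
  age 6: 0.20 × 297 = 59.400
Maximum at age 6 (59.400).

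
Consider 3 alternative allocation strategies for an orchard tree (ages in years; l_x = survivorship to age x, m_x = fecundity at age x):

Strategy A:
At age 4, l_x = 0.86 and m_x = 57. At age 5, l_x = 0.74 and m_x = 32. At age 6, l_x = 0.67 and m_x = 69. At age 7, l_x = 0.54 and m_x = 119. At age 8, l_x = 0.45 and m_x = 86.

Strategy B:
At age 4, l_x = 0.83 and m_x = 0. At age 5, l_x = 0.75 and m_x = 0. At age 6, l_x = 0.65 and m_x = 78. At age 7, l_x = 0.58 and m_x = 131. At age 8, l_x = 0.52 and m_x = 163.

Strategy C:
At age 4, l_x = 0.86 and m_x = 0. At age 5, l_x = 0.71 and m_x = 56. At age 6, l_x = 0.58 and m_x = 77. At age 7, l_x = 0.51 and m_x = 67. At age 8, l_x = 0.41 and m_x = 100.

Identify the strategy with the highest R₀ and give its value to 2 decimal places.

221.89

Strategy A: R₀ = 0.86×57 + 0.74×32 + 0.67×69 + 0.54×119 + 0.45×86 = 221.8900
Strategy B: R₀ = 0.83×0 + 0.75×0 + 0.65×78 + 0.58×131 + 0.52×163 = 211.4400
Strategy C: R₀ = 0.86×0 + 0.71×56 + 0.58×77 + 0.51×67 + 0.41×100 = 159.5900
Highest R₀: strategy A with 221.8900.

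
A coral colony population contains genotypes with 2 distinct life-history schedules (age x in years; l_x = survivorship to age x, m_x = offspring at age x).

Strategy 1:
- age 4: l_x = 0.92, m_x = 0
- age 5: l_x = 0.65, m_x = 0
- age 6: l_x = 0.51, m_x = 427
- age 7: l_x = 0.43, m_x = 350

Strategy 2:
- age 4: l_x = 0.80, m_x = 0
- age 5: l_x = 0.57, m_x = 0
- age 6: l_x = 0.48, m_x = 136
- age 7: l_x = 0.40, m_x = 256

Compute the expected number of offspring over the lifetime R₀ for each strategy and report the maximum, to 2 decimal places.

368.27

Strategy 1: R₀ = 0.92×0 + 0.65×0 + 0.51×427 + 0.43×350 = 368.2700
Strategy 2: R₀ = 0.80×0 + 0.57×0 + 0.48×136 + 0.40×256 = 167.6800
Highest R₀: strategy 1 with 368.2700.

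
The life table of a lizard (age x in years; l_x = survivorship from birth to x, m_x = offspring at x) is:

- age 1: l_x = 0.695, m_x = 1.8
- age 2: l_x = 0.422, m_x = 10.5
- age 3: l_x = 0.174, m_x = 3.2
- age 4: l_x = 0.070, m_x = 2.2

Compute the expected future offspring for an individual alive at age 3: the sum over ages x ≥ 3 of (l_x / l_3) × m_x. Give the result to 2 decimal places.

l_3 = 0.174. Conditional survival from age 3 to x is l_x / l_3.
  x=3: (0.174/0.174) × 3.2 = 3.2000
  x=4: (0.070/0.174) × 2.2 = 0.8851
Sum = 3.2000 + 0.8851 = 4.0851

4.09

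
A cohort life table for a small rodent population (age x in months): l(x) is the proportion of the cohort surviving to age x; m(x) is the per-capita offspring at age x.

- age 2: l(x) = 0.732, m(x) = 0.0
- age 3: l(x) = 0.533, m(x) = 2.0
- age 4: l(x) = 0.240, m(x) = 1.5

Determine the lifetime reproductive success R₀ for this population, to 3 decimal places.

1.426

R₀ = Σ l(x) m(x):
  age 2: 0.732 × 0.0 = 0.0000
  age 3: 0.533 × 2.0 = 1.0660
  age 4: 0.240 × 1.5 = 0.3600
R₀ = 0.0000 + 1.0660 + 0.3600 = 1.4260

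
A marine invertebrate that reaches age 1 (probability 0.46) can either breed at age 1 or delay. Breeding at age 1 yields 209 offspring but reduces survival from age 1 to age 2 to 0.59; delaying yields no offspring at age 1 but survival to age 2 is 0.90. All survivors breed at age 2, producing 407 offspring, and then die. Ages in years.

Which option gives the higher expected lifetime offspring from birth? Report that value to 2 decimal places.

breed at age 1: R₀ = 0.46 × (209 + 0.59 × 407) = 0.46 × 449.1300 = 206.5998
delay to age 2: R₀ = 0.46 × (0.90 × 407) = 0.46 × 366.3000 = 168.4980
Higher: breed at age 1 (206.5998).

206.60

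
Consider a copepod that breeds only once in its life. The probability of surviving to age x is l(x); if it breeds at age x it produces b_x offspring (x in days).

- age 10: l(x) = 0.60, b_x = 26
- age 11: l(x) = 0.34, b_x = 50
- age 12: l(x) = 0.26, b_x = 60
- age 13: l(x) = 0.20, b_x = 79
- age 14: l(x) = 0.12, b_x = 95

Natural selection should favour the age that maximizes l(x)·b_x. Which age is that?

Expected offspring if breeding at age x = l(x) × b_x:
  age 10: 0.60 × 26 = 15.600
  age 11: 0.34 × 50 = 17.000
  age 12: 0.26 × 60 = 15.600
  age 13: 0.20 × 79 = 15.800
  age 14: 0.12 × 95 = 11.400
Maximum at age 11 (17.000).

11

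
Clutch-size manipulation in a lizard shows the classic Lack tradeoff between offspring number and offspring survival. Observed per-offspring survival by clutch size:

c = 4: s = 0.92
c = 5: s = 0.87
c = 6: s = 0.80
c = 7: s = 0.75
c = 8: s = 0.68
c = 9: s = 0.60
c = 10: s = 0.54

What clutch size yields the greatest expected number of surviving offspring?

Expected surviving offspring = c × s(c):
  c=4: 4 × 0.92 = 3.680
  c=5: 5 × 0.87 = 4.350
  c=6: 6 × 0.80 = 4.800
  c=7: 7 × 0.75 = 5.250
  c=8: 8 × 0.68 = 5.440
  c=9: 9 × 0.60 = 5.400
  c=10: 10 × 0.54 = 5.400
Maximum at c = 8 (5.440 surviving offspring).

8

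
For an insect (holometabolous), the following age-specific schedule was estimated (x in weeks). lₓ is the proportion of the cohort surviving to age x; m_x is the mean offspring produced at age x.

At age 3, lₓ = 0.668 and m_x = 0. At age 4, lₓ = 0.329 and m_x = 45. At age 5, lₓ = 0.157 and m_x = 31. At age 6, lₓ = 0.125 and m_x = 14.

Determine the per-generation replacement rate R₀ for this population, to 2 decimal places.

R₀ = Σ lₓ m_x:
  age 3: 0.668 × 0 = 0.0000
  age 4: 0.329 × 45 = 14.8050
  age 5: 0.157 × 31 = 4.8670
  age 6: 0.125 × 14 = 1.7500
R₀ = 0.0000 + 14.8050 + 4.8670 + 1.7500 = 21.4220

21.42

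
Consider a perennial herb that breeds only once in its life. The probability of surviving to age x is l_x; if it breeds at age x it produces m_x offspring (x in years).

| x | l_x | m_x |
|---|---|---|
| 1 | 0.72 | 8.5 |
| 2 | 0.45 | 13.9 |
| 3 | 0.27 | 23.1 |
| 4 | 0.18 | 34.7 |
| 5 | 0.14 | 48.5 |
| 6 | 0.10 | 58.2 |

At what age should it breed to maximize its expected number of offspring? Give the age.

Expected offspring if breeding at age x = l_x × m_x:
  age 1: 0.72 × 8.5 = 6.120
  age 2: 0.45 × 13.9 = 6.255
  age 3: 0.27 × 23.1 = 6.237
  age 4: 0.18 × 34.7 = 6.246
  age 5: 0.14 × 48.5 = 6.790
  age 6: 0.10 × 58.2 = 5.820
Maximum at age 5 (6.790).

5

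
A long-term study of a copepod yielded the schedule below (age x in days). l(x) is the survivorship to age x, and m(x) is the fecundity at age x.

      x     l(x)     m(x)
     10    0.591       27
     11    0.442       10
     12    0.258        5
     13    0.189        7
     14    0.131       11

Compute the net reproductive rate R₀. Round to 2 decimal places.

24.43

R₀ = Σ l(x) m(x):
  age 10: 0.591 × 27 = 15.9570
  age 11: 0.442 × 10 = 4.4200
  age 12: 0.258 × 5 = 1.2900
  age 13: 0.189 × 7 = 1.3230
  age 14: 0.131 × 11 = 1.4410
R₀ = 15.9570 + 4.4200 + 1.2900 + 1.3230 + 1.4410 = 24.4310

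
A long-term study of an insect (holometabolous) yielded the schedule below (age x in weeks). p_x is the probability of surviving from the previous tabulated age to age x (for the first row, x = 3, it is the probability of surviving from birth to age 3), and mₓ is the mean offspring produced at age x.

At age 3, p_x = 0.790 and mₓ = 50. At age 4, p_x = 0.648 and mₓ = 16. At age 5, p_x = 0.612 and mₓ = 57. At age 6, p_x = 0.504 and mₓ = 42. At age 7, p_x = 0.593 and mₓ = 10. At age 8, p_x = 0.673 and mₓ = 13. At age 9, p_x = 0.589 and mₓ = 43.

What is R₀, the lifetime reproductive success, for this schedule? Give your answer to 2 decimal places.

Survivorship from birth: l_x = p_3·p_4·…·p_x.
  l_3 = 0.79000
  l_4 = 0.51192
  l_5 = 0.31330
  l_6 = 0.15790
  l_7 = 0.09364
  l_8 = 0.06302
  l_9 = 0.03712
R₀ = Σ l_x mₓ:
  age 3: 0.79000 × 50 = 39.5000
  age 4: 0.51192 × 16 = 8.1907
  age 5: 0.31330 × 57 = 17.8581
  age 6: 0.15790 × 42 = 6.6318
  age 7: 0.09364 × 10 = 0.9364
  age 8: 0.06302 × 13 = 0.8193
  age 9: 0.03712 × 43 = 1.5962
R₀ = 39.5000 + 8.1907 + 17.8581 + 6.6318 + 0.9364 + 0.8193 + 1.5962 = 75.5324

75.53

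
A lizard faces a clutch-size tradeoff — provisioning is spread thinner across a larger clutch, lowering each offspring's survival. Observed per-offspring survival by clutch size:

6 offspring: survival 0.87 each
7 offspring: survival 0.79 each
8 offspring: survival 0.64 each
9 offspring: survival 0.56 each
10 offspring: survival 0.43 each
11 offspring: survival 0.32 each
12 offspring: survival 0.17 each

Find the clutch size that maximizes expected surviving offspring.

7

Expected surviving offspring = c × s(c):
  c=6: 6 × 0.87 = 5.220
  c=7: 7 × 0.79 = 5.530
  c=8: 8 × 0.64 = 5.120
  c=9: 9 × 0.56 = 5.040
  c=10: 10 × 0.43 = 4.300
  c=11: 11 × 0.32 = 3.520
  c=12: 12 × 0.17 = 2.040
Maximum at c = 7 (5.530 surviving offspring).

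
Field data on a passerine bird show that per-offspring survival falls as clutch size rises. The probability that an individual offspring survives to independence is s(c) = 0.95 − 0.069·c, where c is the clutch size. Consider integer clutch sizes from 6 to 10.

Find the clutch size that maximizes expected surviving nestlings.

Expected surviving nestlings = c × s(c):
  c=6: 6 × 0.536 = 3.216
  c=7: 7 × 0.467 = 3.269
  c=8: 8 × 0.398 = 3.184
  c=9: 9 × 0.329 = 2.961
  c=10: 10 × 0.260 = 2.600
Maximum at c = 7 (3.269 surviving nestlings).

7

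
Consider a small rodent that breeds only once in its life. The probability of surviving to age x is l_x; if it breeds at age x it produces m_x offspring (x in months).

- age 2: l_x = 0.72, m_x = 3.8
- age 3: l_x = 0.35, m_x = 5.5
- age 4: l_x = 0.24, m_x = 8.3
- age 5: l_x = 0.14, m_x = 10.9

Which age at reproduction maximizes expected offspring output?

2

Expected offspring if breeding at age x = l_x × m_x:
  age 2: 0.72 × 3.8 = 2.736
  age 3: 0.35 × 5.5 = 1.925
  age 4: 0.24 × 8.3 = 1.992
  age 5: 0.14 × 10.9 = 1.526
Maximum at age 2 (2.736).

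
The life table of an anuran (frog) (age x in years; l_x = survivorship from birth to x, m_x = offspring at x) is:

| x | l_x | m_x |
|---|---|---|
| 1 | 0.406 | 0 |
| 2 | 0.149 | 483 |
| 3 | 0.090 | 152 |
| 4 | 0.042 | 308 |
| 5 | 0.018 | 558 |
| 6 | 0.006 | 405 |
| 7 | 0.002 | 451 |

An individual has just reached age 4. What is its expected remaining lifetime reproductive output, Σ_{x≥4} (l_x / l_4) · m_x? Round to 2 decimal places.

626.48

l_4 = 0.042. Conditional survival from age 4 to x is l_x / l_4.
  x=4: (0.042/0.042) × 308 = 308.0000
  x=5: (0.018/0.042) × 558 = 239.1429
  x=6: (0.006/0.042) × 405 = 57.8571
  x=7: (0.002/0.042) × 451 = 21.4762
Sum = 308.0000 + 239.1429 + 57.8571 + 21.4762 = 626.4762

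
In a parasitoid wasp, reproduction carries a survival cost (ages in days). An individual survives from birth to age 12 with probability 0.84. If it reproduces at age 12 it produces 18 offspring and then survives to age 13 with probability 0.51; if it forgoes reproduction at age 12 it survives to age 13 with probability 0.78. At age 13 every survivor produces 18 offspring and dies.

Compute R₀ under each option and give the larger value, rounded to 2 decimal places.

22.83

breed at age 12: R₀ = 0.84 × (18 + 0.51 × 18) = 0.84 × 27.1800 = 22.8312
delay to age 13: R₀ = 0.84 × (0.78 × 18) = 0.84 × 14.0400 = 11.7936
Higher: breed at age 12 (22.8312).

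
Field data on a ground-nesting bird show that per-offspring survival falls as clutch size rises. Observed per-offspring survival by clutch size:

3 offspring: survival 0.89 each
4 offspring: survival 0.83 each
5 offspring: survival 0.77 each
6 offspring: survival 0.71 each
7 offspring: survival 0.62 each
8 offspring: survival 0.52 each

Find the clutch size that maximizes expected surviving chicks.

Expected surviving chicks = c × s(c):
  c=3: 3 × 0.89 = 2.670
  c=4: 4 × 0.83 = 3.320
  c=5: 5 × 0.77 = 3.850
  c=6: 6 × 0.71 = 4.260
  c=7: 7 × 0.62 = 4.340
  c=8: 8 × 0.52 = 4.160
Maximum at c = 7 (4.340 surviving chicks).

7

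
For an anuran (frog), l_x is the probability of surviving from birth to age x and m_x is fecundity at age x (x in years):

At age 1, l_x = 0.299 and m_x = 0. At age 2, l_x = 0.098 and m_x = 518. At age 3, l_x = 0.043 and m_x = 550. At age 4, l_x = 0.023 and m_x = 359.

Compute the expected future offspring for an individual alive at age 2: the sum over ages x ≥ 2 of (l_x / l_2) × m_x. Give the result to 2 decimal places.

843.58

l_2 = 0.098. Conditional survival from age 2 to x is l_x / l_2.
  x=2: (0.098/0.098) × 518 = 518.0000
  x=3: (0.043/0.098) × 550 = 241.3265
  x=4: (0.023/0.098) × 359 = 84.2551
Sum = 518.0000 + 241.3265 + 84.2551 = 843.5816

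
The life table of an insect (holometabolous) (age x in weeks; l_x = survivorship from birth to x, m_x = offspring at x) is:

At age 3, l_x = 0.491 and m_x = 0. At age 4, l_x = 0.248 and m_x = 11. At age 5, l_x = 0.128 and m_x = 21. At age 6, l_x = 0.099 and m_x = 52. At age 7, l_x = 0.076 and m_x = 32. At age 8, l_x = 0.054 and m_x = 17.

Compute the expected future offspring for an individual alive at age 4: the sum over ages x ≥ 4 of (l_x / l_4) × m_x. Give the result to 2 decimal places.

56.10

l_4 = 0.248. Conditional survival from age 4 to x is l_x / l_4.
  x=4: (0.248/0.248) × 11 = 11.0000
  x=5: (0.128/0.248) × 21 = 10.8387
  x=6: (0.099/0.248) × 52 = 20.7581
  x=7: (0.076/0.248) × 32 = 9.8065
  x=8: (0.054/0.248) × 17 = 3.7016
Sum = 11.0000 + 10.8387 + 20.7581 + 9.8065 + 3.7016 = 56.1048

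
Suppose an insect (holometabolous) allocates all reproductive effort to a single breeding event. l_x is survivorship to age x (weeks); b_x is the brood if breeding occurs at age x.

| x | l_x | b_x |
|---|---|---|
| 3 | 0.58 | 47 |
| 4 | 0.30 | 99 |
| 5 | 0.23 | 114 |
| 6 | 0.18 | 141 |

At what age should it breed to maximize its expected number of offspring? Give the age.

Expected offspring if breeding at age x = l_x × b_x:
  age 3: 0.58 × 47 = 27.260
  age 4: 0.30 × 99 = 29.700
  age 5: 0.23 × 114 = 26.220
  age 6: 0.18 × 141 = 25.380
Maximum at age 4 (29.700).

4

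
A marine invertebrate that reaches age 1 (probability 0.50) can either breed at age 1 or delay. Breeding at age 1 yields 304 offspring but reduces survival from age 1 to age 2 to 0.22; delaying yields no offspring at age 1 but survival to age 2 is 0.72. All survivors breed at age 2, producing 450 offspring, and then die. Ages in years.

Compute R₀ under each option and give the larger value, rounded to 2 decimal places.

201.50

breed at age 1: R₀ = 0.50 × (304 + 0.22 × 450) = 0.50 × 403.0000 = 201.5000
delay to age 2: R₀ = 0.50 × (0.72 × 450) = 0.50 × 324.0000 = 162.0000
Higher: breed at age 1 (201.5000).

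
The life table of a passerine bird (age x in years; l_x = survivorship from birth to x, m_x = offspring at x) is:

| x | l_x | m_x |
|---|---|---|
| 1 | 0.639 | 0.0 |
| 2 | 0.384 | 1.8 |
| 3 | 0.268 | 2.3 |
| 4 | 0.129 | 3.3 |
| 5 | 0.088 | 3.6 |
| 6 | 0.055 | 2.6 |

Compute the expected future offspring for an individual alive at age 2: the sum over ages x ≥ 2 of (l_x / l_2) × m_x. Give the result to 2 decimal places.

5.71

l_2 = 0.384. Conditional survival from age 2 to x is l_x / l_2.
  x=2: (0.384/0.384) × 1.8 = 1.8000
  x=3: (0.268/0.384) × 2.3 = 1.6052
  x=4: (0.129/0.384) × 3.3 = 1.1086
  x=5: (0.088/0.384) × 3.6 = 0.8250
  x=6: (0.055/0.384) × 2.6 = 0.3724
Sum = 1.8000 + 1.6052 + 1.1086 + 0.8250 + 0.3724 = 5.7112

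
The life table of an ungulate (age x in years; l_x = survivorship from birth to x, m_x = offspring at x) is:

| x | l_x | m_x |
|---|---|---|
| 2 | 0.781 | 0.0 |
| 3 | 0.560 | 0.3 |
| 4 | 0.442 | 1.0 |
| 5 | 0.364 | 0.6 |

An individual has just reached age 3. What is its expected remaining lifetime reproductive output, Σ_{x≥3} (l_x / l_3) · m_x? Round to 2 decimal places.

1.48

l_3 = 0.560. Conditional survival from age 3 to x is l_x / l_3.
  x=3: (0.560/0.560) × 0.3 = 0.3000
  x=4: (0.442/0.560) × 1.0 = 0.7893
  x=5: (0.364/0.560) × 0.6 = 0.3900
Sum = 0.3000 + 0.7893 + 0.3900 = 1.4793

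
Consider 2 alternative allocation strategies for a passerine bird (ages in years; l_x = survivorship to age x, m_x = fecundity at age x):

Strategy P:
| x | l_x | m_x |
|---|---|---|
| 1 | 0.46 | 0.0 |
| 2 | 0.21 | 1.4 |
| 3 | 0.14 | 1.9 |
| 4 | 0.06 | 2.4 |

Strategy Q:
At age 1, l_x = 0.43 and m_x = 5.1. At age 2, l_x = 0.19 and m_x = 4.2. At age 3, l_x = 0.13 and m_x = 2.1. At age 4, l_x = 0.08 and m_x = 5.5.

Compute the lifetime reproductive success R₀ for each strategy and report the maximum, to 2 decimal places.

Strategy P: R₀ = 0.46×0.0 + 0.21×1.4 + 0.14×1.9 + 0.06×2.4 = 0.7040
Strategy Q: R₀ = 0.43×5.1 + 0.19×4.2 + 0.13×2.1 + 0.08×5.5 = 3.7040
Highest R₀: strategy Q with 3.7040.

3.70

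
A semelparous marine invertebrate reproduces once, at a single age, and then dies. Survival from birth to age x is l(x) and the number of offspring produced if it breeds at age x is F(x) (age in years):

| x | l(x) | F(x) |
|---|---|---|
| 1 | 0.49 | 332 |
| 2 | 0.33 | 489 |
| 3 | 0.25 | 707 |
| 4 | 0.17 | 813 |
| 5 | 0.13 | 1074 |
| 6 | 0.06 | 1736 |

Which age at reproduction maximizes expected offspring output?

Expected offspring if breeding at age x = l(x) × F(x):
  age 1: 0.49 × 332 = 162.680
  age 2: 0.33 × 489 = 161.370
  age 3: 0.25 × 707 = 176.750
  age 4: 0.17 × 813 = 138.210
  age 5: 0.13 × 1074 = 139.620
  age 6: 0.06 × 1736 = 104.160
Maximum at age 3 (176.750).

3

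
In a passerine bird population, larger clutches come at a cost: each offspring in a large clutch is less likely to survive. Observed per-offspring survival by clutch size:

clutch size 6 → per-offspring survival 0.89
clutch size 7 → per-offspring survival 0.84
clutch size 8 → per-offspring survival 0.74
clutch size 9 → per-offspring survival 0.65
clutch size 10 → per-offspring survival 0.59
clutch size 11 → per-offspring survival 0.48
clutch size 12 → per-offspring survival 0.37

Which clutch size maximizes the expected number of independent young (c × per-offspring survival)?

Expected independent young = c × s(c):
  c=6: 6 × 0.89 = 5.340
  c=7: 7 × 0.84 = 5.880
  c=8: 8 × 0.74 = 5.920
  c=9: 9 × 0.65 = 5.850
  c=10: 10 × 0.59 = 5.900
  c=11: 11 × 0.48 = 5.280
  c=12: 12 × 0.37 = 4.440
Maximum at c = 8 (5.920 independent young).

8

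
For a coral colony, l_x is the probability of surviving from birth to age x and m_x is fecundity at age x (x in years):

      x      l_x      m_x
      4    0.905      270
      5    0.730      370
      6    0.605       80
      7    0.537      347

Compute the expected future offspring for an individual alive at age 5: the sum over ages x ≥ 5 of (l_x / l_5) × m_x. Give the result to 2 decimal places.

l_5 = 0.730. Conditional survival from age 5 to x is l_x / l_5.
  x=5: (0.730/0.730) × 370 = 370.0000
  x=6: (0.605/0.730) × 80 = 66.3014
  x=7: (0.537/0.730) × 347 = 255.2589
Sum = 370.0000 + 66.3014 + 255.2589 = 691.5603

691.56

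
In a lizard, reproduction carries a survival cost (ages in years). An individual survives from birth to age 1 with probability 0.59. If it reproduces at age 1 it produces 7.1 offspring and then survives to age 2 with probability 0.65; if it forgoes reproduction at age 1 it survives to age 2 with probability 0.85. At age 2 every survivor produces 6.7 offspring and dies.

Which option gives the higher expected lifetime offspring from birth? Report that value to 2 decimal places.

6.76

breed at age 1: R₀ = 0.59 × (7.1 + 0.65 × 6.7) = 0.59 × 11.4550 = 6.7584
delay to age 2: R₀ = 0.59 × (0.85 × 6.7) = 0.59 × 5.6950 = 3.3601
Higher: breed at age 1 (6.7584).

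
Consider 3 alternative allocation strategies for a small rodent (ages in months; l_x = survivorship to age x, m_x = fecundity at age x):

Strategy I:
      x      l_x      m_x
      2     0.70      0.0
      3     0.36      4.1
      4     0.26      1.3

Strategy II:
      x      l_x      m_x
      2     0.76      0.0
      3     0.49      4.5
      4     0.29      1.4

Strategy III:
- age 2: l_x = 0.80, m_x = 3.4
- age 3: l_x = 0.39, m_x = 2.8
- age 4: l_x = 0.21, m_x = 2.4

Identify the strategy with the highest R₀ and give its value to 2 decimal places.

4.32

Strategy I: R₀ = 0.70×0.0 + 0.36×4.1 + 0.26×1.3 = 1.8140
Strategy II: R₀ = 0.76×0.0 + 0.49×4.5 + 0.29×1.4 = 2.6110
Strategy III: R₀ = 0.80×3.4 + 0.39×2.8 + 0.21×2.4 = 4.3160
Highest R₀: strategy III with 4.3160.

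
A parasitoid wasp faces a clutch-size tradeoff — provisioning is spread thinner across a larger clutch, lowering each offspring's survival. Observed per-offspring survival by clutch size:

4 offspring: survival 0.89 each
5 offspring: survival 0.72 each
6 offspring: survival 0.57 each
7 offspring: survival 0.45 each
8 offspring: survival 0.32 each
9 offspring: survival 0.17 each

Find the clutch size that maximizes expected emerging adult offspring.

5

Expected emerging adult offspring = c × s(c):
  c=4: 4 × 0.89 = 3.560
  c=5: 5 × 0.72 = 3.600
  c=6: 6 × 0.57 = 3.420
  c=7: 7 × 0.45 = 3.150
  c=8: 8 × 0.32 = 2.560
  c=9: 9 × 0.17 = 1.530
Maximum at c = 5 (3.600 emerging adult offspring).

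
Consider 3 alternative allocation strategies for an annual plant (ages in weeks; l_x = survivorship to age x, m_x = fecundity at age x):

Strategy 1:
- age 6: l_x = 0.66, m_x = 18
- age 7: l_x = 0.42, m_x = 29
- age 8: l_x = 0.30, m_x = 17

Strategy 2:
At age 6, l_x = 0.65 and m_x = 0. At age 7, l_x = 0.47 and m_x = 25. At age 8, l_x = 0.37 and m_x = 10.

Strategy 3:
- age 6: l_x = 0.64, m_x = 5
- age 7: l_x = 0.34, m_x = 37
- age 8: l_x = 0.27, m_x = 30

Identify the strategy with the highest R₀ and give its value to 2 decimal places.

Strategy 1: R₀ = 0.66×18 + 0.42×29 + 0.30×17 = 29.1600
Strategy 2: R₀ = 0.65×0 + 0.47×25 + 0.37×10 = 15.4500
Strategy 3: R₀ = 0.64×5 + 0.34×37 + 0.27×30 = 23.8800
Highest R₀: strategy 1 with 29.1600.

29.16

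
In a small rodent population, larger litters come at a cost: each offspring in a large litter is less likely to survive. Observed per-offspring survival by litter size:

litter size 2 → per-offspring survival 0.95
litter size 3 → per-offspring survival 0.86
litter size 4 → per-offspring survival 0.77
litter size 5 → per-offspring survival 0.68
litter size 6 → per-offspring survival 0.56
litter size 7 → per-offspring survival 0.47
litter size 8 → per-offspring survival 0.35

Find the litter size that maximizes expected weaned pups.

Expected weaned pups = c × s(c):
  c=2: 2 × 0.95 = 1.900
  c=3: 3 × 0.86 = 2.580
  c=4: 4 × 0.77 = 3.080
  c=5: 5 × 0.68 = 3.400
  c=6: 6 × 0.56 = 3.360
  c=7: 7 × 0.47 = 3.290
  c=8: 8 × 0.35 = 2.800
Maximum at c = 5 (3.400 weaned pups).

5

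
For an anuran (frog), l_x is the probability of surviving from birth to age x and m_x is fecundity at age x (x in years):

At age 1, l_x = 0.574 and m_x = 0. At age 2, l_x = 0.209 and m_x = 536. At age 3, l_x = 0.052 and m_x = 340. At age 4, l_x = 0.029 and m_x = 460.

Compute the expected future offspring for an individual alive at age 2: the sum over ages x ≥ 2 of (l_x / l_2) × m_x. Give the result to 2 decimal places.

684.42

l_2 = 0.209. Conditional survival from age 2 to x is l_x / l_2.
  x=2: (0.209/0.209) × 536 = 536.0000
  x=3: (0.052/0.209) × 340 = 84.5933
  x=4: (0.029/0.209) × 460 = 63.8278
Sum = 536.0000 + 84.5933 + 63.8278 = 684.4211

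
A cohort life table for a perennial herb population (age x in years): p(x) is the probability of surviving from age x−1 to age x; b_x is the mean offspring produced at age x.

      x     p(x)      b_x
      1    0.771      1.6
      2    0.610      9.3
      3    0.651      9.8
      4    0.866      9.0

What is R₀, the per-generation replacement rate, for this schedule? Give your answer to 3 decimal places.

10.994

Survivorship from birth: l_x = p_1·p_2·…·p_x.
  l_1 = 0.77100
  l_2 = 0.47031
  l_3 = 0.30617
  l_4 = 0.26514
R₀ = Σ l_x b_x:
  age 1: 0.77100 × 1.6 = 1.2336
  age 2: 0.47031 × 9.3 = 4.3739
  age 3: 0.30617 × 9.8 = 3.0005
  age 4: 0.26514 × 9.0 = 2.3863
R₀ = 1.2336 + 4.3739 + 3.0005 + 2.3863 = 10.9942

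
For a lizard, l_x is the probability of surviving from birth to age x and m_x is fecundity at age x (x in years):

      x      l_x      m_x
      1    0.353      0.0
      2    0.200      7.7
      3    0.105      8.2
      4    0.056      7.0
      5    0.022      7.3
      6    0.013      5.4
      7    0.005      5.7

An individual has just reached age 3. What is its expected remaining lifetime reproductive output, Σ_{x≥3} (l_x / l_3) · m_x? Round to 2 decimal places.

l_3 = 0.105. Conditional survival from age 3 to x is l_x / l_3.
  x=3: (0.105/0.105) × 8.2 = 8.2000
  x=4: (0.056/0.105) × 7.0 = 3.7333
  x=5: (0.022/0.105) × 7.3 = 1.5295
  x=6: (0.013/0.105) × 5.4 = 0.6686
  x=7: (0.005/0.105) × 5.7 = 0.2714
Sum = 8.2000 + 3.7333 + 1.5295 + 0.6686 + 0.2714 = 14.4029

14.40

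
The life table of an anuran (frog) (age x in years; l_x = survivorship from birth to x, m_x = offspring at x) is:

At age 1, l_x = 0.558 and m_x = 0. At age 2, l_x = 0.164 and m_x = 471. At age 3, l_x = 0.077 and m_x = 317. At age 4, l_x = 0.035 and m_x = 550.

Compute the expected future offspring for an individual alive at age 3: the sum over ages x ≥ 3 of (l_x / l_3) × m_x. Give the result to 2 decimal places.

l_3 = 0.077. Conditional survival from age 3 to x is l_x / l_3.
  x=3: (0.077/0.077) × 317 = 317.0000
  x=4: (0.035/0.077) × 550 = 250.0000
Sum = 317.0000 + 250.0000 = 567.0000

567.00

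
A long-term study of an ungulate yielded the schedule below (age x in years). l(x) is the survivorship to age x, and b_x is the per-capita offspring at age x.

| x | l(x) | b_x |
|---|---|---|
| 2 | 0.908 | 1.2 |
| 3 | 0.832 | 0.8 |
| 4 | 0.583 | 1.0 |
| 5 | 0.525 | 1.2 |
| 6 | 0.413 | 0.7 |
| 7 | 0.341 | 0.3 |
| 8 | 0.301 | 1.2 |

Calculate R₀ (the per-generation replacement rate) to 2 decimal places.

R₀ = Σ l(x) b_x:
  age 2: 0.908 × 1.2 = 1.0896
  age 3: 0.832 × 0.8 = 0.6656
  age 4: 0.583 × 1.0 = 0.5830
  age 5: 0.525 × 1.2 = 0.6300
  age 6: 0.413 × 0.7 = 0.2891
  age 7: 0.341 × 0.3 = 0.1023
  age 8: 0.301 × 1.2 = 0.3612
R₀ = 1.0896 + 0.6656 + 0.5830 + 0.6300 + 0.2891 + 0.1023 + 0.3612 = 3.7208

3.72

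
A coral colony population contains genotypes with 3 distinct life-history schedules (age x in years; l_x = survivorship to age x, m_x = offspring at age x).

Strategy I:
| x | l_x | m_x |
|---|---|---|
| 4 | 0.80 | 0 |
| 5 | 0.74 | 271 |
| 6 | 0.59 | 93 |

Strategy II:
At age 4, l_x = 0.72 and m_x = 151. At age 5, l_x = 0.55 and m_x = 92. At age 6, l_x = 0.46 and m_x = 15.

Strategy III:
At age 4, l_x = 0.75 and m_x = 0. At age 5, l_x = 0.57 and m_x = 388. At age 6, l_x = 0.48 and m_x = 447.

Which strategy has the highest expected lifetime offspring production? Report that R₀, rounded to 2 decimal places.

435.72

Strategy I: R₀ = 0.80×0 + 0.74×271 + 0.59×93 = 255.4100
Strategy II: R₀ = 0.72×151 + 0.55×92 + 0.46×15 = 166.2200
Strategy III: R₀ = 0.75×0 + 0.57×388 + 0.48×447 = 435.7200
Highest R₀: strategy III with 435.7200.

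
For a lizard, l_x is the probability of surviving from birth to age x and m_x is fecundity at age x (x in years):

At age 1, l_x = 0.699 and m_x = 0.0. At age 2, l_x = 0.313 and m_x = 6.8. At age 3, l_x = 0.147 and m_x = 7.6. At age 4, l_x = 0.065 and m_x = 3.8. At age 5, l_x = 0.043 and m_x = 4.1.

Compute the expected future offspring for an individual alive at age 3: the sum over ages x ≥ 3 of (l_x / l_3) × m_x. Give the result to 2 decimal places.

l_3 = 0.147. Conditional survival from age 3 to x is l_x / l_3.
  x=3: (0.147/0.147) × 7.6 = 7.6000
  x=4: (0.065/0.147) × 3.8 = 1.6803
  x=5: (0.043/0.147) × 4.1 = 1.1993
Sum = 7.6000 + 1.6803 + 1.1993 = 10.4796

10.48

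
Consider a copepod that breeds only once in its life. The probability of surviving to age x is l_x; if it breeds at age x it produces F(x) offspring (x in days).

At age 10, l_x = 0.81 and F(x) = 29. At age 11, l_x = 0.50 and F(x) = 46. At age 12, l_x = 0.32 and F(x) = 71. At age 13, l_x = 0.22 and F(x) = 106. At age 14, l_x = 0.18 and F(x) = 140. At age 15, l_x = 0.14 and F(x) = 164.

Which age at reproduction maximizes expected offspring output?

Expected offspring if breeding at age x = l_x × F(x):
  age 10: 0.81 × 29 = 23.490
  age 11: 0.50 × 46 = 23.000
  age 12: 0.32 × 71 = 22.720
  age 13: 0.22 × 106 = 23.320
  age 14: 0.18 × 140 = 25.200
  age 15: 0.14 × 164 = 22.960
Maximum at age 14 (25.200).

14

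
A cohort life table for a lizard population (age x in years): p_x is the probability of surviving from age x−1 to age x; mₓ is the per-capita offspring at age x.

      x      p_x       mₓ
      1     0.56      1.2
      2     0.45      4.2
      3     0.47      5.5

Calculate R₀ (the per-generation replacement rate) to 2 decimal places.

2.38

Survivorship from birth: l_x = p_1·p_2·…·p_x.
  l_1 = 0.56000
  l_2 = 0.25200
  l_3 = 0.11844
R₀ = Σ l_x mₓ:
  age 1: 0.56000 × 1.2 = 0.6720
  age 2: 0.25200 × 4.2 = 1.0584
  age 3: 0.11844 × 5.5 = 0.6514
R₀ = 0.6720 + 1.0584 + 0.6514 = 2.3818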